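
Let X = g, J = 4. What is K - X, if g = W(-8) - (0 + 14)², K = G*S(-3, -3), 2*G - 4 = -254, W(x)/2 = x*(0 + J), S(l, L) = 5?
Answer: -365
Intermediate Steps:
W(x) = 8*x (W(x) = 2*(x*(0 + 4)) = 2*(x*4) = 2*(4*x) = 8*x)
G = -125 (G = 2 + (½)*(-254) = 2 - 127 = -125)
K = -625 (K = -125*5 = -625)
g = -260 (g = 8*(-8) - (0 + 14)² = -64 - 1*14² = -64 - 1*196 = -64 - 196 = -260)
X = -260
K - X = -625 - 1*(-260) = -625 + 260 = -365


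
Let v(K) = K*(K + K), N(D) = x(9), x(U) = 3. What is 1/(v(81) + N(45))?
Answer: 1/13125 ≈ 7.6190e-5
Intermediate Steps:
N(D) = 3
v(K) = 2*K² (v(K) = K*(2*K) = 2*K²)
1/(v(81) + N(45)) = 1/(2*81² + 3) = 1/(2*6561 + 3) = 1/(13122 + 3) = 1/13125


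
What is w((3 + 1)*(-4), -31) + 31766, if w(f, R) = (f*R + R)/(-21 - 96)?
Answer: 1238719/39 ≈ 31762.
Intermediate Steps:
w(f, R) = -R/117 - R*f/117 (w(f, R) = (R*f + R)/(-117) = (R + R*f)*(-1/117) = -R/117 - R*f/117)
w((3 + 1)*(-4), -31) + 31766 = -1/117*(-31)*(1 + (3 + 1)*(-4)) + 31766 = -1/117*(-31)*(1 + 4*(-4)) + 31766 = -1/117*(-31)*(1 - 16) + 31766 = -1/117*(-31)*(-15) + 31766 = -155/39 + 31766 = 1238719/39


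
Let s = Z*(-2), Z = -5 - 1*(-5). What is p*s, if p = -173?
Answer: 0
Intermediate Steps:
Z = 0 (Z = -5 + 5 = 0)
s = 0 (s = 0*(-2) = 0)
p*s = -173*0 = 0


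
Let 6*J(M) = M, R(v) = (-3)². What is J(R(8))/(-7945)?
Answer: -3/15890 ≈ -0.00018880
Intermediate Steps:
R(v) = 9
J(M) = M/6
J(R(8))/(-7945) = ((⅙)*9)/(-7945) = (3/2)*(-1/7945) = -3/15890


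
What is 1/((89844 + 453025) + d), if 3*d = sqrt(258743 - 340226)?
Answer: 1628607/884120280644 - I*sqrt(81483)/884120280644 ≈ 1.8421e-6 - 3.2287e-10*I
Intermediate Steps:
d = I*sqrt(81483)/3 (d = sqrt(258743 - 340226)/3 = sqrt(-81483)/3 = (I*sqrt(81483))/3 = I*sqrt(81483)/3 ≈ 95.151*I)
1/((89844 + 453025) + d) = 1/((89844 + 453025) + I*sqrt(81483)/3) = 1/(542869 + I*sqrt(81483)/3)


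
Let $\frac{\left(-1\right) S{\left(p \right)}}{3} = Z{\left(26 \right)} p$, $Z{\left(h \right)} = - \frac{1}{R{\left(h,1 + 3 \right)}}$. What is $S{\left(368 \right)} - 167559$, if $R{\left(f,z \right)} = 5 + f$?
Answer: $- \frac{5193225}{31} \approx -1.6752 \cdot 10^{5}$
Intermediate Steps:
$Z{\left(h \right)} = - \frac{1}{5 + h}$
$S{\left(p \right)} = \frac{3 p}{31}$ ($S{\left(p \right)} = - 3 - \frac{1}{5 + 26} p = - 3 - \frac{1}{31} p = - 3 \left(-1\right) \frac{1}{31} p = - 3 \left(- \frac{p}{31}\right) = \frac{3 p}{31}$)
$S{\left(368 \right)} - 167559 = \frac{3}{31} \cdot 368 - 167559 = \frac{1104}{31} - 167559 = - \frac{5193225}{31}$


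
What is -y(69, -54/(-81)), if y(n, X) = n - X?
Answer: -205/3 ≈ -68.333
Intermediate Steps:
-y(69, -54/(-81)) = -(69 - (-54)/(-81)) = -(69 - (-54)*(-1)/81) = -(69 - 1*⅔) = -(69 - ⅔) = -1*205/3 = -205/3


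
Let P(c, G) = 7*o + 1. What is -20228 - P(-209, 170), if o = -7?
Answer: -20180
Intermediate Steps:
P(c, G) = -48 (P(c, G) = 7*(-7) + 1 = -49 + 1 = -48)
-20228 - P(-209, 170) = -20228 - 1*(-48) = -20228 + 48 = -20180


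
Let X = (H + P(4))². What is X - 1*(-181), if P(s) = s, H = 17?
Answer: 622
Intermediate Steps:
X = 441 (X = (17 + 4)² = 21² = 441)
X - 1*(-181) = 441 - 1*(-181) = 441 + 181 = 622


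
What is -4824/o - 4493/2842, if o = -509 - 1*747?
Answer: 1008325/446194 ≈ 2.2598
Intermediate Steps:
o = -1256 (o = -509 - 747 = -1256)
-4824/o - 4493/2842 = -4824/(-1256) - 4493/2842 = -4824*(-1/1256) - 4493*1/2842 = 603/157 - 4493/2842 = 1008325/446194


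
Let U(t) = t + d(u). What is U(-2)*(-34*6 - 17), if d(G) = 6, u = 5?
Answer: -884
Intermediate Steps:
U(t) = 6 + t (U(t) = t + 6 = 6 + t)
U(-2)*(-34*6 - 17) = (6 - 2)*(-34*6 - 17) = 4*(-204 - 17) = 4*(-221) = -884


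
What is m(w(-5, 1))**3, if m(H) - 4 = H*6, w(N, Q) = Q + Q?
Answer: 4096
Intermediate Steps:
w(N, Q) = 2*Q
m(H) = 4 + 6*H (m(H) = 4 + H*6 = 4 + 6*H)
m(w(-5, 1))**3 = (4 + 6*(2*1))**3 = (4 + 6*2)**3 = (4 + 12)**3 = 16**3 = 4096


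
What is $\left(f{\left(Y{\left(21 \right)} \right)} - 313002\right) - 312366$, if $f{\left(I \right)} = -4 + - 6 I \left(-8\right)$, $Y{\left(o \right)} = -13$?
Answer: $-625996$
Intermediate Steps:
$f{\left(I \right)} = -4 + 48 I$
$\left(f{\left(Y{\left(21 \right)} \right)} - 313002\right) - 312366 = \left(\left(-4 + 48 \left(-13\right)\right) - 313002\right) - 312366 = \left(\left(-4 - 624\right) - 313002\right) - 312366 = \left(-628 - 313002\right) - 312366 = -313630 - 312366 = -625996$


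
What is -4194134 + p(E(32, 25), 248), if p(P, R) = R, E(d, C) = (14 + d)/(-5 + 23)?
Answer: -4193886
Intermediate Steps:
E(d, C) = 7/9 + d/18 (E(d, C) = (14 + d)/18 = (14 + d)*(1/18) = 7/9 + d/18)
-4194134 + p(E(32, 25), 248) = -4194134 + 248 = -4193886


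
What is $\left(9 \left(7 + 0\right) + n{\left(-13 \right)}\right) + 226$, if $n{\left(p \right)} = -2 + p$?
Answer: $274$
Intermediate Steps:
$\left(9 \left(7 + 0\right) + n{\left(-13 \right)}\right) + 226 = \left(9 \left(7 + 0\right) - 15\right) + 226 = \left(9 \cdot 7 - 15\right) + 226 = \left(63 - 15\right) + 226 = 48 + 226 = 274$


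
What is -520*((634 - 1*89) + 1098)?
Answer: -854360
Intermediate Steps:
-520*((634 - 1*89) + 1098) = -520*((634 - 89) + 1098) = -520*(545 + 1098) = -520*1643 = -854360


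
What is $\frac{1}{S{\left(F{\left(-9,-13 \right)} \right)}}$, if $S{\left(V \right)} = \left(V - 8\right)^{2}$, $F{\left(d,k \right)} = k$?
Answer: $\frac{1}{441} \approx 0.0022676$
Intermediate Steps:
$S{\left(V \right)} = \left(-8 + V\right)^{2}$
$\frac{1}{S{\left(F{\left(-9,-13 \right)} \right)}} = \frac{1}{\left(-8 - 13\right)^{2}} = \frac{1}{\left(-21\right)^{2}} = \frac{1}{441}$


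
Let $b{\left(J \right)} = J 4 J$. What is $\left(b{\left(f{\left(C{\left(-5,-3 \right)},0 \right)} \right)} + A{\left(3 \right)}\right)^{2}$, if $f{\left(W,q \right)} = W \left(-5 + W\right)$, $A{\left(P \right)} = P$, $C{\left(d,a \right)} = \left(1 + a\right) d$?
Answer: $100060009$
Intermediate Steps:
$C{\left(d,a \right)} = d \left(1 + a\right)$
$b{\left(J \right)} = 4 J^{2}$ ($b{\left(J \right)} = 4 J J = 4 J^{2}$)
$\left(b{\left(f{\left(C{\left(-5,-3 \right)},0 \right)} \right)} + A{\left(3 \right)}\right)^{2} = \left(4 \left(- 5 \left(1 - 3\right) \left(-5 - 5 \left(1 - 3\right)\right)\right)^{2} + 3\right)^{2} = \left(4 \left(\left(-5\right) \left(-2\right) \left(-5 - -10\right)\right)^{2} + 3\right)^{2} = \left(4 \left(10 \left(-5 + 10\right)\right)^{2} + 3\right)^{2} = \left(4 \left(10 \cdot 5\right)^{2} + 3\right)^{2} = \left(4 \cdot 50^{2} + 3\right)^{2} = \left(4 \cdot 2500 + 3\right)^{2} = \left(10000 + 3\right)^{2} = 10003^{2} = 100060009$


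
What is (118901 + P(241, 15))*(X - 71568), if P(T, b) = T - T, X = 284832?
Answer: 25357302864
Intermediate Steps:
P(T, b) = 0
(118901 + P(241, 15))*(X - 71568) = (118901 + 0)*(284832 - 71568) = 118901*213264 = 25357302864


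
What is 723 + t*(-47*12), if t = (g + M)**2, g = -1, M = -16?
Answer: -162273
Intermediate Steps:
t = 289 (t = (-1 - 16)**2 = (-17)**2 = 289)
723 + t*(-47*12) = 723 + 289*(-47*12) = 723 + 289*(-564) = 723 - 162996 = -162273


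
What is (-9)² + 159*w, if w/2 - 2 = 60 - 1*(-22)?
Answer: 26793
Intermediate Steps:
w = 168 (w = 4 + 2*(60 - 1*(-22)) = 4 + 2*(60 + 22) = 4 + 2*82 = 4 + 164 = 168)
(-9)² + 159*w = (-9)² + 159*168 = 81 + 26712 = 26793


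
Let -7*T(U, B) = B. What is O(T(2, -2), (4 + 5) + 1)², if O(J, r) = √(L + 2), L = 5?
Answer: 7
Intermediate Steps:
T(U, B) = -B/7
O(J, r) = √7 (O(J, r) = √(5 + 2) = √7)
O(T(2, -2), (4 + 5) + 1)² = (√7)² = 7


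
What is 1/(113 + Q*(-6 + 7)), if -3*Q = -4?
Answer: 3/343 ≈ 0.0087464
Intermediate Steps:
Q = 4/3 (Q = -⅓*(-4) = 4/3 ≈ 1.3333)
1/(113 + Q*(-6 + 7)) = 1/(113 + 4*(-6 + 7)/3) = 1/(113 + (4/3)*1) = 1/(113 + 4/3) = 1/(343/3) = 3/343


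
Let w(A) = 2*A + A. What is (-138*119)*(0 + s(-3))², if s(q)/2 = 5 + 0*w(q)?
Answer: -1642200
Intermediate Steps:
w(A) = 3*A
s(q) = 10 (s(q) = 2*(5 + 0*(3*q)) = 2*(5 + 0) = 2*5 = 10)
(-138*119)*(0 + s(-3))² = (-138*119)*(0 + 10)² = -16422*10² = -16422*100 = -1642200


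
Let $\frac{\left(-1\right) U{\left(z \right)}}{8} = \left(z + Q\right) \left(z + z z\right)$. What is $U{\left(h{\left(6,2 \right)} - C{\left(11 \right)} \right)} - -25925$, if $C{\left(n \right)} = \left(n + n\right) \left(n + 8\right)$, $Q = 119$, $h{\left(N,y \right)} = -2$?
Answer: $423785765$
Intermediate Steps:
$C{\left(n \right)} = 2 n \left(8 + n\right)$
$U{\left(z \right)} = - 8 \left(119 + z\right) \left(z + z^{2}\right)$ ($U{\left(z \right)} = - 8 \left(z + 119\right) \left(z + z z\right) = - 8 \left(119 + z\right) \left(z + z^{2}\right)$)
$U{\left(h{\left(6,2 \right)} - C{\left(11 \right)} \right)} - -25925 = - 8 \left(-2 - 2 \cdot 11 \left(8 + 11\right)\right) \left(119 + \left(-2 - 2 \cdot 11 \left(8 + 11\right)\right)^{2} + 120 \left(-2 - 2 \cdot 11 \left(8 + 11\right)\right)\right) - -25925 = - 8 \left(-2 - 2 \cdot 11 \cdot 19\right) \left(119 + \left(-2 - 2 \cdot 11 \cdot 19\right)^{2} + 120 \left(-2 - 2 \cdot 11 \cdot 19\right)\right) + 25925 = - 8 \left(-2 - 418\right) \left(119 + \left(-2 - 418\right)^{2} + 120 \left(-2 - 418\right)\right) + 25925 = \left(-8\right) \left(-420\right) \left(119 + \left(-420\right)^{2} + 120 \left(-420\right)\right) + 25925 = \left(-8\right) \left(-420\right) \left(119 + 176400 - 50400\right) + 25925 = \left(-8\right) \left(-420\right) 126119 + 25925 = 423759840 + 25925 = 423785765$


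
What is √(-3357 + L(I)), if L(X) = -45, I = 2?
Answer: 9*I*√42 ≈ 58.327*I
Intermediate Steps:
√(-3357 + L(I)) = √(-3357 - 45) = √(-3402) = 9*I*√42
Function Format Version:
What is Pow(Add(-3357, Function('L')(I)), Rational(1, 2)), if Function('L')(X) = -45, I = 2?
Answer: Mul(9, I, Pow(42, Rational(1, 2))) ≈ Mul(58.327, I)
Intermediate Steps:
Pow(Add(-3357, Function('L')(I)), Rational(1, 2)) = Pow(Add(-3357, -45), Rational(1, 2)) = Pow(-3402, Rational(1, 2)) = Mul(9, I, Pow(42, Rational(1, 2)))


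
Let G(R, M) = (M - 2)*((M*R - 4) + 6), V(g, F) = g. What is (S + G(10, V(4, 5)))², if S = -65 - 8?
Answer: 121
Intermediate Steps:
G(R, M) = (-2 + M)*(2 + M*R) (G(R, M) = (-2 + M)*((-4 + M*R) + 6) = (-2 + M)*(2 + M*R))
S = -73
(S + G(10, V(4, 5)))² = (-73 + (-4 + 2*4 + 10*4² - 2*4*10))² = (-73 + (-4 + 8 + 10*16 - 80))² = (-73 + (-4 + 8 + 160 - 80))² = (-73 + 84)² = 11² = 121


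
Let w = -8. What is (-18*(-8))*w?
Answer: -1152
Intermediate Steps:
(-18*(-8))*w = -18*(-8)*(-8) = 144*(-8) = -1152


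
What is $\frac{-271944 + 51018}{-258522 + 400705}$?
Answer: $- \frac{220926}{142183} \approx -1.5538$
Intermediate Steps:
$\frac{-271944 + 51018}{-258522 + 400705} = - \frac{220926}{142183}$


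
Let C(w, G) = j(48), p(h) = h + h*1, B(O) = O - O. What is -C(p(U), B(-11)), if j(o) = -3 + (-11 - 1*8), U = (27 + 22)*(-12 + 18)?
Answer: 22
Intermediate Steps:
B(O) = 0
U = 294 (U = 49*6 = 294)
p(h) = 2*h (p(h) = h + h = 2*h)
j(o) = -22 (j(o) = -3 + (-11 - 8) = -3 - 19 = -22)
C(w, G) = -22
-C(p(U), B(-11)) = -1*(-22) = 22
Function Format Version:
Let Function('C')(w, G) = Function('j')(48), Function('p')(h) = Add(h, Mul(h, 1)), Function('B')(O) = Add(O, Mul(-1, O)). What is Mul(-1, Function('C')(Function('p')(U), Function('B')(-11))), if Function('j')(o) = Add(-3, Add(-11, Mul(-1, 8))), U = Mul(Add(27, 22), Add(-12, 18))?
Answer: 22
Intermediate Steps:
Function('B')(O) = 0
U = 294 (U = Mul(49, 6) = 294)
Function('p')(h) = Mul(2, h) (Function('p')(h) = Add(h, h) = Mul(2, h))
Function('j')(o) = -22 (Function('j')(o) = Add(-3, Add(-11, -8)) = Add(-3, -19) = -22)
Function('C')(w, G) = -22
Mul(-1, Function('C')(Function('p')(U), Function('B')(-11))) = Mul(-1, -22) = 22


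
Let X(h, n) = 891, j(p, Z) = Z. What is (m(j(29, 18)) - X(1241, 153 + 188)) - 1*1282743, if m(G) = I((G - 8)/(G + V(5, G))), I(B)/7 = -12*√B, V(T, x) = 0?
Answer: -1283634 - 28*√5 ≈ -1.2837e+6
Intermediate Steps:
I(B) = -84*√B (I(B) = 7*(-12*√B) = -84*√B)
m(G) = -84*√((-8 + G)/G) (m(G) = -84*√((G - 8)/(G + 0)) = -84*√((-8 + G)/G))
(m(j(29, 18)) - X(1241, 153 + 188)) - 1*1282743 = (-84*√2*√(-8 + 18)/6 - 1*891) - 1*1282743 = (-84*√5/3 - 891) - 1282743 = (-28*√5 - 891) - 1282743 = (-891 - 28*√5) - 1282743 = -1283634 - 28*√5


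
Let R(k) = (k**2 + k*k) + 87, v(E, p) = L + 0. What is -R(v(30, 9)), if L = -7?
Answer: -185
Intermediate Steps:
v(E, p) = -7 (v(E, p) = -7 + 0 = -7)
R(k) = 87 + 2*k**2 (R(k) = (k**2 + k**2) + 87 = 2*k**2 + 87 = 87 + 2*k**2)
-R(v(30, 9)) = -(87 + 2*(-7)**2) = -(87 + 2*49) = -(87 + 98) = -1*185 = -185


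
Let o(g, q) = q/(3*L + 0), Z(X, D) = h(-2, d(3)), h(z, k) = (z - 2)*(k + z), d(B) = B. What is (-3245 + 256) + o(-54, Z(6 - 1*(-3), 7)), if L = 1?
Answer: -8971/3 ≈ -2990.3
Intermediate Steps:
h(z, k) = (-2 + z)*(k + z)
Z(X, D) = -4 (Z(X, D) = (-2)² - 2*3 - 2*(-2) + 3*(-2) = 4 - 6 + 4 - 6 = -4)
o(g, q) = q/3 (o(g, q) = q/(3*1 + 0) = q/(3 + 0) = q/3)
(-3245 + 256) + o(-54, Z(6 - 1*(-3), 7)) = (-3245 + 256) + (⅓)*(-4) = -2989 - 4/3 = -8971/3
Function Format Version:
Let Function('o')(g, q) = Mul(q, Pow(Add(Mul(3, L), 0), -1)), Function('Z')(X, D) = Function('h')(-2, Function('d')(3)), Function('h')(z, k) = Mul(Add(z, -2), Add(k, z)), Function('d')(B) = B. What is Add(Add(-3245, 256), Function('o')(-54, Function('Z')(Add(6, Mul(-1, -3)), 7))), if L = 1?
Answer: Rational(-8971, 3) ≈ -2990.3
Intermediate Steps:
Function('h')(z, k) = Mul(Add(-2, z), Add(k, z))
Function('Z')(X, D) = -4 (Function('Z')(X, D) = Add(Pow(-2, 2), Mul(-2, 3), Mul(-2, -2), Mul(3, -2)) = Add(4, -6, 4, -6) = -4)
Function('o')(g, q) = Mul(Rational(1, 3), q) (Function('o')(g, q) = Mul(q, Pow(Add(Mul(3, 1), 0), -1)) = Mul(q, Pow(Add(3, 0), -1)) = Mul(q, Pow(3, -1)) = Mul(q, Rational(1, 3)) = Mul(Rational(1, 3), q))
Add(Add(-3245, 256), Function('o')(-54, Function('Z')(Add(6, Mul(-1, -3)), 7))) = Add(Add(-3245, 256), Mul(Rational(1, 3), -4)) = Add(-2989, Rational(-4, 3)) = Rational(-8971, 3)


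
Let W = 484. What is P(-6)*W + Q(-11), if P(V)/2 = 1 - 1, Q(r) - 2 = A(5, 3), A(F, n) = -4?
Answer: -2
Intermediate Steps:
Q(r) = -2 (Q(r) = 2 - 4 = -2)
P(V) = 0 (P(V) = 2*(1 - 1) = 2*0 = 0)
P(-6)*W + Q(-11) = 0*484 - 2 = 0 - 2 = -2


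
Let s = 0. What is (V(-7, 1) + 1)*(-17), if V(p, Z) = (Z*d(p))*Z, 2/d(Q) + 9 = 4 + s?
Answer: -51/5 ≈ -10.200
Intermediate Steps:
d(Q) = -⅖ (d(Q) = 2/(-9 + (4 + 0)) = 2/(-9 + 4) = 2/(-5) = 2*(-⅕) = -⅖)
V(p, Z) = -2*Z²/5 (V(p, Z) = (Z*(-⅖))*Z = (-2*Z/5)*Z = -2*Z²/5)
(V(-7, 1) + 1)*(-17) = (-⅖*1² + 1)*(-17) = (-⅖*1 + 1)*(-17) = (-⅖ + 1)*(-17) = (⅗)*(-17) = -51/5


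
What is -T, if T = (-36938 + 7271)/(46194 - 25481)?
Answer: 2697/1883 ≈ 1.4323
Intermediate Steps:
T = -2697/1883 (T = -29667/20713 = -29667*1/20713 = -2697/1883 ≈ -1.4323)
-T = -1*(-2697/1883) = 2697/1883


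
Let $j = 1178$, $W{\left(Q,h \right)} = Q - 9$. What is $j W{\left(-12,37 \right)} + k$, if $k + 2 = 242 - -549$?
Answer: $-23949$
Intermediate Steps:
$W{\left(Q,h \right)} = -9 + Q$ ($W{\left(Q,h \right)} = Q - 9 = -9 + Q$)
$k = 789$ ($k = -2 + \left(242 - -549\right) = -2 + \left(242 + 549\right) = -2 + 791 = 789$)
$j W{\left(-12,37 \right)} + k = 1178 \left(-9 - 12\right) + 789 = 1178 \left(-21\right) + 789 = -24738 + 789 = -23949$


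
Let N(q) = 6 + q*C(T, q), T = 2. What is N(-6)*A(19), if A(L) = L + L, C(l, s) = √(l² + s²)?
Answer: 228 - 456*√10 ≈ -1214.0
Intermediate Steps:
N(q) = 6 + q*√(4 + q²) (N(q) = 6 + q*√(2² + q²) = 6 + q*√(4 + q²))
A(L) = 2*L
N(-6)*A(19) = (6 - 6*√(4 + (-6)²))*(2*19) = (6 - 6*√(4 + 36))*38 = (6 - 12*√10)*38 = 228 - 456*√10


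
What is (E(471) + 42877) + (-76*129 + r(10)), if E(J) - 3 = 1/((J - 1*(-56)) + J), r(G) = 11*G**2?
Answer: 34107649/998 ≈ 34176.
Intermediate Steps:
E(J) = 3 + 1/(56 + 2*J) (E(J) = 3 + 1/((J - 1*(-56)) + J) = 3 + 1/((J + 56) + J) = 3 + 1/((56 + J) + J) = 3 + 1/(56 + 2*J))
(E(471) + 42877) + (-76*129 + r(10)) = ((169 + 6*471)/(2*(28 + 471)) + 42877) + (-76*129 + 11*10**2) = ((1/2)*(169 + 2826)/499 + 42877) + (-9804 + 11*100) = ((1/2)*(1/499)*2995 + 42877) + (-9804 + 1100) = (2995/998 + 42877) - 8704 = 42794241/998 - 8704 = 34107649/998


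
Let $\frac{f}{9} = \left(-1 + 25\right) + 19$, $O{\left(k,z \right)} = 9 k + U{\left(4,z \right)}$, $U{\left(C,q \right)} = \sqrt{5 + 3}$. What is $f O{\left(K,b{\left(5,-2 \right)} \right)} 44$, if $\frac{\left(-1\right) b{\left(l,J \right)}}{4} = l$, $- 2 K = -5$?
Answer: $383130 + 34056 \sqrt{2} \approx 4.3129 \cdot 10^{5}$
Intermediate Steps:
$K = \frac{5}{2}$ ($K = \left(- \frac{1}{2}\right) \left(-5\right) = \frac{5}{2} \approx 2.5$)
$b{\left(l,J \right)} = - 4 l$
$U{\left(C,q \right)} = 2 \sqrt{2}$ ($U{\left(C,q \right)} = \sqrt{8} = 2 \sqrt{2}$)
$O{\left(k,z \right)} = 2 \sqrt{2} + 9 k$ ($O{\left(k,z \right)} = 9 k + 2 \sqrt{2} = 2 \sqrt{2} + 9 k$)
$f = 387$ ($f = 9 \left(\left(-1 + 25\right) + 19\right) = 9 \left(24 + 19\right) = 9 \cdot 43 = 387$)
$f O{\left(K,b{\left(5,-2 \right)} \right)} 44 = 387 \left(2 \sqrt{2} + 9 \cdot \frac{5}{2}\right) 44 = 387 \left(2 \sqrt{2} + \frac{45}{2}\right) 44 = 387 \left(\frac{45}{2} + 2 \sqrt{2}\right) 44 = \left(\frac{17415}{2} + 774 \sqrt{2}\right) 44 = 383130 + 34056 \sqrt{2}$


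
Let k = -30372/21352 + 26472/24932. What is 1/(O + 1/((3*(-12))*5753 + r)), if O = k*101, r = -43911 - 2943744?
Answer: -106295368624302/3872144750524709 ≈ -0.027451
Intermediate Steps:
r = -2987655
k = -12000285/33271754 (k = -30372*1/21352 + 26472*(1/24932) = -7593/5338 + 6618/6233 = -12000285/33271754 ≈ -0.36067)
O = -1212028785/33271754 (O = -12000285/33271754*101 = -1212028785/33271754 ≈ -36.428)
1/(O + 1/((3*(-12))*5753 + r)) = 1/(-1212028785/33271754 + 1/((3*(-12))*5753 - 2987655)) = 1/(-1212028785/33271754 + 1/(-36*5753 - 2987655)) = 1/(-1212028785/33271754 + 1/(-207108 - 2987655)) = 1/(-1212028785/33271754 + 1/(-3194763)) = 1/(-1212028785/33271754 - 1/3194763) = 1/(-3872144750524709/106295368624302) = -106295368624302/3872144750524709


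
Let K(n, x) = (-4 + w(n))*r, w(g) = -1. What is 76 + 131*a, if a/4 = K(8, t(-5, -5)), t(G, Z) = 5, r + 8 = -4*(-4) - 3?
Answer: -13024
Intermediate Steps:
r = 5 (r = -8 + (-4*(-4) - 3) = -8 + (16 - 3) = -8 + 13 = 5)
K(n, x) = -25 (K(n, x) = (-4 - 1)*5 = -5*5 = -25)
a = -100 (a = 4*(-25) = -100)
76 + 131*a = 76 + 131*(-100) = 76 - 13100 = -13024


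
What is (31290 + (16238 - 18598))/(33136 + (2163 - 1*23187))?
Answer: 14465/6056 ≈ 2.3885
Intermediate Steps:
(31290 + (16238 - 18598))/(33136 + (2163 - 1*23187)) = (31290 - 2360)/(33136 + (2163 - 23187)) = 28930/(33136 - 21024) = 28930/12112 = 28930*(1/12112) = 14465/6056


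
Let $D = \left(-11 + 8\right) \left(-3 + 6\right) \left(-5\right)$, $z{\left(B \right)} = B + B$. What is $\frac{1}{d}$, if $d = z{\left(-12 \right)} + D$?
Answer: $\frac{1}{21} \approx 0.047619$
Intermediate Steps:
$z{\left(B \right)} = 2 B$
$D = 45$ ($D = - 3 \cdot 3 \left(-5\right) = \left(-3\right) \left(-15\right) = 45$)
$d = 21$ ($d = 2 \left(-12\right) + 45 = -24 + 45 = 21$)
$\frac{1}{d} = \frac{1}{21}$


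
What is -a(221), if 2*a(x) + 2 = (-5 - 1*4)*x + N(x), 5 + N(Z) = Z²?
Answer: -46845/2 ≈ -23423.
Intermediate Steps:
N(Z) = -5 + Z²
a(x) = -7/2 + x²/2 - 9*x/2 (a(x) = -1 + ((-5 - 1*4)*x + (-5 + x²))/2 = -1 + ((-5 - 4)*x + (-5 + x²))/2 = -1 + (-9*x + (-5 + x²))/2 = -1 + (-5 + x² - 9*x)/2 = -1 + (-5/2 + x²/2 - 9*x/2) = -7/2 + x²/2 - 9*x/2)
-a(221) = -(-7/2 + (½)*221² - 9/2*221) = -(-7/2 + (½)*48841 - 1989/2) = -(-7/2 + 48841/2 - 1989/2) = -1*46845/2 = -46845/2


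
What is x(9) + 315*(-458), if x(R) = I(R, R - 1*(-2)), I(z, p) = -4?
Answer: -144274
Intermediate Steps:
x(R) = -4
x(9) + 315*(-458) = -4 + 315*(-458) = -4 - 144270 = -144274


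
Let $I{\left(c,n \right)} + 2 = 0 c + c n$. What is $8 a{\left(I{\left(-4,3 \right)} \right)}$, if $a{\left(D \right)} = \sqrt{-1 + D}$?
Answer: $8 i \sqrt{15} \approx 30.984 i$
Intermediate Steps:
$I{\left(c,n \right)} = -2 + c n$ ($I{\left(c,n \right)} = -2 + \left(0 c + c n\right) = -2 + \left(0 + c n\right) = -2 + c n$)
$8 a{\left(I{\left(-4,3 \right)} \right)} = 8 \sqrt{-1 - 14} = 8 \sqrt{-15} = 8 i \sqrt{15}$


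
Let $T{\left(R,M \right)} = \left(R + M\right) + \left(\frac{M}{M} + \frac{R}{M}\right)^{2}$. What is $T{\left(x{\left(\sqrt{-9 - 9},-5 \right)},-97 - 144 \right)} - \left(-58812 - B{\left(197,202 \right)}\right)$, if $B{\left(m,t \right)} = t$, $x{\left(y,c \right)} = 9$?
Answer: $\frac{3414171166}{58081} \approx 58783.0$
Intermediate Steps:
$T{\left(R,M \right)} = M + R + \left(1 + \frac{R}{M}\right)^{2}$ ($T{\left(R,M \right)} = \left(M + R\right) + \left(1 + \frac{R}{M}\right)^{2} = M + R + \left(1 + \frac{R}{M}\right)^{2}$)
$T{\left(x{\left(\sqrt{-9 - 9},-5 \right)},-97 - 144 \right)} - \left(-58812 - B{\left(197,202 \right)}\right) = \frac{\left(\left(-97 - 144\right) + 9\right) \left(\left(-97 - 144\right) + 9 + \left(-97 - 144\right)^{2}\right)}{\left(-97 - 144\right)^{2}} - \left(-58812 - 202\right) = \frac{\left(-241 + 9\right) \left(-241 + 9 + \left(-241\right)^{2}\right)}{58081} - \left(-58812 - 202\right) = \frac{1}{58081} \left(-232\right) \left(-241 + 9 + 58081\right) - -59014 = \frac{1}{58081} \left(-232\right) 57849 + 59014 = - \frac{13420968}{58081} + 59014 = \frac{3414171166}{58081}$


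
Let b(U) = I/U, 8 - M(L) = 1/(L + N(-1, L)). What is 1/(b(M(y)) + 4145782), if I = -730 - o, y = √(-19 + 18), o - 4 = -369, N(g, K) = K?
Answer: 532727147/2208546405843524 - 365*I/2208546405843524 ≈ 2.4121e-7 - 1.6527e-13*I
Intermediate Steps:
o = -365 (o = 4 - 369 = -365)
y = I (y = √(-1) = I ≈ 1.0*I)
I = -365 (I = -730 - 1*(-365) = -730 + 365 = -365)
M(L) = 8 - 1/(2*L) (M(L) = 8 - 1/(L + L) = 8 - 1/(2*L))
b(U) = -365/U
1/(b(M(y)) + 4145782) = 1/(-365/(8 - (-I)/2) + 4145782) = 1/(-365/(8 - (-1)*I/2) + 4145782) = 1/(-365*4*(8 - I/2)/257 + 4145782) = 1/(-1460*(8 - I/2)/257 + 4145782) = 1/(4145782 - 1460*(8 - I/2)/257)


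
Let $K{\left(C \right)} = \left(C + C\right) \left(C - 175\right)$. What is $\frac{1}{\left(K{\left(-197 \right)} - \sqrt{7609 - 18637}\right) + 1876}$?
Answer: $\frac{i}{2 \left(\sqrt{2757} + 74222 i\right)} \approx 6.7365 \cdot 10^{-6} + 4.7657 \cdot 10^{-9} i$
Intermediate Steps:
$K{\left(C \right)} = 2 C \left(-175 + C\right)$
$\frac{1}{\left(K{\left(-197 \right)} - \sqrt{7609 - 18637}\right) + 1876} = \frac{1}{\left(2 \left(-197\right) \left(-175 - 197\right) - \sqrt{7609 - 18637}\right) + 1876} = \frac{1}{\left(2 \left(-197\right) \left(-372\right) - \sqrt{-11028}\right) + 1876} = \frac{1}{\left(146568 - 2 i \sqrt{2757}\right) + 1876} = \frac{1}{148444 - 2 i \sqrt{2757}}$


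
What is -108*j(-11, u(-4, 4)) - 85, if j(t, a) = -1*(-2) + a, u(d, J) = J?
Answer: -733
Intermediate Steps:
j(t, a) = 2 + a
-108*j(-11, u(-4, 4)) - 85 = -108*(2 + 4) - 85 = -108*6 - 85 = -648 - 85 = -733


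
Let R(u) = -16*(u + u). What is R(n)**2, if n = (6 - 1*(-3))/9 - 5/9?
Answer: 16384/81 ≈ 202.27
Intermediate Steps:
n = 4/9 (n = (6 + 3)*(1/9) - 5*1/9 = 9*(1/9) - 5/9 = 1 - 5/9 = 4/9 ≈ 0.44444)
R(u) = -32*u
R(n)**2 = (-32*4/9)**2 = (-128/9)**2 = 16384/81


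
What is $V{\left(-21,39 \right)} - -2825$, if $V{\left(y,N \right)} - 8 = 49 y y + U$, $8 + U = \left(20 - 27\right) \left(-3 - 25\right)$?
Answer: $24630$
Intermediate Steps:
$U = 188$ ($U = -8 + \left(20 - 27\right) \left(-3 - 25\right) = -8 - -196 = -8 + 196 = 188$)
$V{\left(y,N \right)} = 196 + 49 y^{2}$ ($V{\left(y,N \right)} = 8 + \left(49 y y + 188\right) = 8 + \left(49 y^{2} + 188\right) = 8 + \left(188 + 49 y^{2}\right) = 196 + 49 y^{2}$)
$V{\left(-21,39 \right)} - -2825 = \left(196 + 49 \left(-21\right)^{2}\right) - -2825 = \left(196 + 49 \cdot 441\right) + 2825 = \left(196 + 21609\right) + 2825 = 21805 + 2825 = 24630$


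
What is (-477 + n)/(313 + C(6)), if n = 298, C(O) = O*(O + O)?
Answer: -179/385 ≈ -0.46494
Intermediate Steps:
C(O) = 2*O**2 (C(O) = O*(2*O) = 2*O**2)
(-477 + n)/(313 + C(6)) = (-477 + 298)/(313 + 2*6**2) = -179/(313 + 2*36) = -179/(313 + 72) = -179/385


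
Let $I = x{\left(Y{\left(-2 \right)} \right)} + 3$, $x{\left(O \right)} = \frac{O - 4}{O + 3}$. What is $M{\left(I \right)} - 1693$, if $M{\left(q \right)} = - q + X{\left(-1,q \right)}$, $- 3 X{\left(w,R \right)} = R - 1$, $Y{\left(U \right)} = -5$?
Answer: $- \frac{5108}{3} \approx -1702.7$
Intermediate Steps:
$X{\left(w,R \right)} = \frac{1}{3} - \frac{R}{3}$ ($X{\left(w,R \right)} = - \frac{R - 1}{3} = - \frac{-1 + R}{3} = \frac{1}{3} - \frac{R}{3}$)
$x{\left(O \right)} = \frac{-4 + O}{3 + O}$
$I = \frac{15}{2}$ ($I = \frac{-4 - 5}{3 - 5} + 3 = \frac{1}{-2} \left(-9\right) + 3 = \left(- \frac{1}{2}\right) \left(-9\right) + 3 = \frac{9}{2} + 3 = \frac{15}{2} \approx 7.5$)
$M{\left(q \right)} = \frac{1}{3} - \frac{4 q}{3}$ ($M{\left(q \right)} = - q - \left(- \frac{1}{3} + \frac{q}{3}\right) = \frac{1}{3} - \frac{4 q}{3}$)
$M{\left(I \right)} - 1693 = \left(\frac{1}{3} - 10\right) - 1693 = - \frac{29}{3} - 1693 = - \frac{5108}{3}$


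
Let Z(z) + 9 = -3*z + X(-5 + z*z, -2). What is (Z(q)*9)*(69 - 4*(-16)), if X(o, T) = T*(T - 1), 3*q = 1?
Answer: -4788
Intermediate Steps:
q = ⅓ (q = (⅓)*1 = ⅓ ≈ 0.33333)
X(o, T) = T*(-1 + T)
Z(z) = -3 - 3*z (Z(z) = -9 + (-3*z - 2*(-1 - 2)) = -9 + (-3*z - 2*(-3)) = -9 + (-3*z + 6) = -9 + (6 - 3*z) = -3 - 3*z)
(Z(q)*9)*(69 - 4*(-16)) = ((-3 - 3*⅓)*9)*(69 - 4*(-16)) = ((-3 - 1)*9)*(69 + 64) = -4*9*133 = -36*133 = -4788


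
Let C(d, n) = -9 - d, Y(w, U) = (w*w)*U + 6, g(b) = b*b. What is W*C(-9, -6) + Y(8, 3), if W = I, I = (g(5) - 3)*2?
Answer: 198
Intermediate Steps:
g(b) = b**2
Y(w, U) = 6 + U*w**2 (Y(w, U) = w**2*U + 6 = U*w**2 + 6 = 6 + U*w**2)
I = 44 (I = (5**2 - 3)*2 = (25 - 3)*2 = 22*2 = 44)
W = 44
W*C(-9, -6) + Y(8, 3) = 44*(-9 - 1*(-9)) + (6 + 3*8**2) = 44*(-9 + 9) + (6 + 3*64) = 44*0 + (6 + 192) = 0 + 198 = 198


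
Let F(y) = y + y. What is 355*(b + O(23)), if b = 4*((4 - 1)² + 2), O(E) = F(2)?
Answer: 17040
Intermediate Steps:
F(y) = 2*y
O(E) = 4 (O(E) = 2*2 = 4)
b = 44 (b = 4*(3² + 2) = 4*(9 + 2) = 4*11 = 44)
355*(b + O(23)) = 355*(44 + 4) = 355*48 = 17040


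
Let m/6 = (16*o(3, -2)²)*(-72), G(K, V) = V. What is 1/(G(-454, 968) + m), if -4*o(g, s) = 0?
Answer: 1/968 ≈ 0.0010331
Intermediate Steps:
o(g, s) = 0 (o(g, s) = -¼*0 = 0)
m = 0 (m = 6*((16*0²)*(-72)) = 6*((16*0)*(-72)) = 6*(0*(-72)) = 6*0 = 0)
1/(G(-454, 968) + m) = 1/(968 + 0) = 1/968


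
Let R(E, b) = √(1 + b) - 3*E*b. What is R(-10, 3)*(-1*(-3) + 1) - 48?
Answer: 320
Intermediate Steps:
R(E, b) = √(1 + b) - 3*E*b
R(-10, 3)*(-1*(-3) + 1) - 48 = (√(1 + 3) - 3*(-10)*3)*(-1*(-3) + 1) - 48 = (√4 + 90)*(3 + 1) - 48 = (2 + 90)*4 - 48 = 92*4 - 48 = 368 - 48 = 320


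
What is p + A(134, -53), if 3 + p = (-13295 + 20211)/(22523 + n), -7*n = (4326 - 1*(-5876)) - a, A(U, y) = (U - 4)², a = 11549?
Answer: 671701647/39752 ≈ 16897.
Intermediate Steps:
A(U, y) = (-4 + U)²
n = 1347/7 (n = -((4326 - 1*(-5876)) - 1*11549)/7 = -((4326 + 5876) - 11549)/7 = -(10202 - 11549)/7 = -⅐*(-1347) = 1347/7 ≈ 192.43)
p = -107153/39752 (p = -3 + (-13295 + 20211)/(22523 + 1347/7) = -3 + 6916/(159008/7) = -3 + 6916*(7/159008) = -3 + 12103/39752 = -107153/39752 ≈ -2.6955)
p + A(134, -53) = -107153/39752 + (-4 + 134)² = -107153/39752 + 130² = -107153/39752 + 16900 = 671701647/39752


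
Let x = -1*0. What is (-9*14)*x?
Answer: 0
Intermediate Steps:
x = 0
(-9*14)*x = -9*14*0 = -126*0 = 0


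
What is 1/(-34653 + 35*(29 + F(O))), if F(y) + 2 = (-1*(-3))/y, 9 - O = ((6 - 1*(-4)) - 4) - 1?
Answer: -4/134727 ≈ -2.9690e-5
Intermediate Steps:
O = 4 (O = 9 - (((6 - 1*(-4)) - 4) - 1) = 9 - (((6 + 4) - 4) - 1) = 9 - ((10 - 4) - 1) = 9 - (6 - 1) = 9 - 1*5 = 9 - 5 = 4)
F(y) = -2 + 3/y (F(y) = -2 + (-1*(-3))/y = -2 + 3/y)
1/(-34653 + 35*(29 + F(O))) = 1/(-34653 + 35*(29 + (-2 + 3/4))) = 1/(-34653 + 35*(29 - 5/4)) = 1/(-34653 + 35*(111/4)) = 1/(-34653 + 3885/4) = 1/(-134727/4) = -4/134727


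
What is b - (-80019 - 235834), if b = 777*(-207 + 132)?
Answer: 257578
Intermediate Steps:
b = -58275 (b = 777*(-75) = -58275)
b - (-80019 - 235834) = -58275 - (-80019 - 235834) = -58275 - 1*(-315853) = -58275 + 315853 = 257578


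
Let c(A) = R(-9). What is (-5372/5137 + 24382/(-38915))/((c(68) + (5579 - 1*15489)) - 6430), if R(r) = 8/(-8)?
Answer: 334301714/3266669747055 ≈ 0.00010234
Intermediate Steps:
R(r) = -1 (R(r) = 8*(-⅛) = -1)
c(A) = -1
(-5372/5137 + 24382/(-38915))/((c(68) + (5579 - 1*15489)) - 6430) = (-5372/5137 + 24382/(-38915))/((-1 + (5579 - 1*15489)) - 6430) = (-5372*1/5137 + 24382*(-1/38915))/((-1 + (5579 - 15489)) - 6430) = (-5372/5137 - 24382/38915)/((-1 - 9910) - 6430) = -334301714/(199906355*(-9911 - 6430)) = -334301714/199906355/(-16341) = -334301714/199906355*(-1/16341) = 334301714/3266669747055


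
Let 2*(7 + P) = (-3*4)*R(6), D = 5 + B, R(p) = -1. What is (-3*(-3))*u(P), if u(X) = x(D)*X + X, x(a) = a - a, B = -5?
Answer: -9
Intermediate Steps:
D = 0 (D = 5 - 5 = 0)
x(a) = 0
P = -1 (P = -7 + (-3*4*(-1))/2 = -7 + (-12*(-1))/2 = -7 + (½)*12 = -7 + 6 = -1)
u(X) = X (u(X) = 0*X + X = 0 + X = X)
(-3*(-3))*u(P) = -3*(-3)*(-1) = 9*(-1) = -9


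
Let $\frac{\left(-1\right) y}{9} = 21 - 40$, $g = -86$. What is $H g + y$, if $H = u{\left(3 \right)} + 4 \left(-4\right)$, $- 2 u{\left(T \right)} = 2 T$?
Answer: $1805$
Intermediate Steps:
$y = 171$ ($y = - 9 \left(21 - 40\right) = \left(-9\right) \left(-19\right) = 171$)
$u{\left(T \right)} = - T$ ($u{\left(T \right)} = - \frac{2 T}{2} = - T$)
$H = -19$ ($H = \left(-1\right) 3 + 4 \left(-4\right) = -3 - 16 = -19$)
$H g + y = \left(-19\right) \left(-86\right) + 171 = 1634 + 171 = 1805$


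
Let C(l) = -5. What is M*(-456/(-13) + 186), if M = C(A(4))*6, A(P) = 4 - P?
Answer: -86220/13 ≈ -6632.3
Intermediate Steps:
M = -30 (M = -5*6 = -30)
M*(-456/(-13) + 186) = -30*(-456/(-13) + 186) = -30*(-456*(-1/13) + 186) = -30*(456/13 + 186) = -30*2874/13 = -86220/13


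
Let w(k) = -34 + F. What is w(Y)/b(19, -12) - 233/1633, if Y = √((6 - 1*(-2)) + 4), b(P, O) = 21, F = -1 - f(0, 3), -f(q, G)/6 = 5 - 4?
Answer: -52250/34293 ≈ -1.5236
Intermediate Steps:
f(q, G) = -6 (f(q, G) = -6*(5 - 4) = -6*1 = -6)
F = 5 (F = -1 - 1*(-6) = -1 + 6 = 5)
Y = 2*√3 (Y = √((6 + 2) + 4) = √(8 + 4) = √12 = 2*√3 ≈ 3.4641)
w(k) = -29 (w(k) = -34 + 5 = -29)
w(Y)/b(19, -12) - 233/1633 = -29/21 - 233/1633 = -52250/34293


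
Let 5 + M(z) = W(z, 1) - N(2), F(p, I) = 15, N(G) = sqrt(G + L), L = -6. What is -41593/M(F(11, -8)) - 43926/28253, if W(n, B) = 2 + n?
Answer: -3527006349/1045361 - 41593*I/74 ≈ -3374.0 - 562.07*I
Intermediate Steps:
N(G) = sqrt(-6 + G) (N(G) = sqrt(G - 6) = sqrt(-6 + G))
M(z) = -3 + z - 2*I (M(z) = -5 + ((2 + z) - sqrt(-6 + 2)) = -5 + ((2 + z) - sqrt(-4)) = -5 + ((2 + z) - 2*I) = -5 + (2 + z - 2*I) = -3 + z - 2*I)
-41593/M(F(11, -8)) - 43926/28253 = -41593/(-3 + 15 - 2*I) - 43926/28253 = -41593*(12 + 2*I)/148 - 43926*1/28253 = -41593*(12 + 2*I)/148 - 43926/28253 = -43926/28253 - 41593*(12 + 2*I)/148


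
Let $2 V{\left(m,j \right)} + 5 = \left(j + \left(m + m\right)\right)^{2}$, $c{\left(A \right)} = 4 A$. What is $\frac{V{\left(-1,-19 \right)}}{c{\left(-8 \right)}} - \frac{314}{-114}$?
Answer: $- \frac{3701}{912} \approx -4.0581$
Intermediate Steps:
$V{\left(m,j \right)} = - \frac{5}{2} + \frac{\left(j + 2 m\right)^{2}}{2}$ ($V{\left(m,j \right)} = - \frac{5}{2} + \frac{\left(j + \left(m + m\right)\right)^{2}}{2} = - \frac{5}{2} + \frac{\left(j + 2 m\right)^{2}}{2}$)
$\frac{V{\left(-1,-19 \right)}}{c{\left(-8 \right)}} - \frac{314}{-114} = \frac{- \frac{5}{2} + \frac{\left(-19 + 2 \left(-1\right)\right)^{2}}{2}}{4 \left(-8\right)} - \frac{314}{-114} = \frac{- \frac{5}{2} + \frac{\left(-19 - 2\right)^{2}}{2}}{-32} - - \frac{157}{57} = \left(- \frac{5}{2} + \frac{\left(-21\right)^{2}}{2}\right) \left(- \frac{1}{32}\right) + \frac{157}{57} = \left(- \frac{5}{2} + \frac{1}{2} \cdot 441\right) \left(- \frac{1}{32}\right) + \frac{157}{57} = \left(- \frac{5}{2} + \frac{441}{2}\right) \left(- \frac{1}{32}\right) + \frac{157}{57} = 218 \left(- \frac{1}{32}\right) + \frac{157}{57} = - \frac{109}{16} + \frac{157}{57} = - \frac{3701}{912}$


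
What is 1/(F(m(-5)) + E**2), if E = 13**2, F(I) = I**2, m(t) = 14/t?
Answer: 25/714221 ≈ 3.5003e-5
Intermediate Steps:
E = 169
1/(F(m(-5)) + E**2) = 1/((14/(-5))**2 + 169**2) = 1/((14*(-1/5))**2 + 28561) = 1/((-14/5)**2 + 28561) = 1/(196/25 + 28561) = 1/(714221/25) = 25/714221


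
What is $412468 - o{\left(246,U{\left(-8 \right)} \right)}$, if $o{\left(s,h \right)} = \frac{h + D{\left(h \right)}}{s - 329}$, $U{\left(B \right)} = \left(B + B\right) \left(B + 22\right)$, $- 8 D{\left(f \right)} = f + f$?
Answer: $\frac{34234676}{83} \approx 4.1247 \cdot 10^{5}$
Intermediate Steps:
$D{\left(f \right)} = - \frac{f}{4}$ ($D{\left(f \right)} = - \frac{f + f}{8} = - \frac{2 f}{8} = - \frac{f}{4}$)
$U{\left(B \right)} = 2 B \left(22 + B\right)$
$o{\left(s,h \right)} = \frac{3 h}{4 \left(-329 + s\right)}$ ($o{\left(s,h \right)} = \frac{h - \frac{h}{4}}{s - 329} = \frac{\frac{3}{4} h}{-329 + s} = \frac{3 h}{4 \left(-329 + s\right)}$)
$412468 - o{\left(246,U{\left(-8 \right)} \right)} = 412468 - \frac{3 \cdot 2 \left(-8\right) \left(22 - 8\right)}{4 \left(-329 + 246\right)} = 412468 - \frac{3 \cdot 2 \left(-8\right) 14}{4 \left(-83\right)} = 412468 - \frac{3}{4} \left(-224\right) \left(- \frac{1}{83}\right) = 412468 - \frac{168}{83} = \frac{34234676}{83}$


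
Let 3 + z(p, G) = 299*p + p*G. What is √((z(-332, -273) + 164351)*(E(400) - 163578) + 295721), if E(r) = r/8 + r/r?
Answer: I*√25463474611 ≈ 1.5957e+5*I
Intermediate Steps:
z(p, G) = -3 + 299*p + G*p (z(p, G) = -3 + (299*p + p*G) = -3 + (299*p + G*p) = -3 + 299*p + G*p)
E(r) = 1 + r/8 (E(r) = r*(⅛) + 1 = r/8 + 1 = 1 + r/8)
√((z(-332, -273) + 164351)*(E(400) - 163578) + 295721) = √(((-3 + 299*(-332) - 273*(-332)) + 164351)*((1 + (⅛)*400) - 163578) + 295721) = √(((-3 - 99268 + 90636) + 164351)*((1 + 50) - 163578) + 295721) = √((-8635 + 164351)*(51 - 163578) + 295721) = √(155716*(-163527) + 295721) = √(-25463770332 + 295721) = √(-25463474611) = I*√25463474611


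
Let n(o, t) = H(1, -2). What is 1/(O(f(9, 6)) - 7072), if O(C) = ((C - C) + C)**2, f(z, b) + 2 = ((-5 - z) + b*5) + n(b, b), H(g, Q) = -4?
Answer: -1/6972 ≈ -0.00014343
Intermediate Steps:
n(o, t) = -4
f(z, b) = -11 - z + 5*b (f(z, b) = -2 + (((-5 - z) + b*5) - 4) = -2 + (((-5 - z) + 5*b) - 4) = -2 + ((-5 - z + 5*b) - 4) = -2 + (-9 - z + 5*b) = -11 - z + 5*b)
O(C) = C**2 (O(C) = (0 + C)**2 = C**2)
1/(O(f(9, 6)) - 7072) = 1/((-11 - 1*9 + 5*6)**2 - 7072) = 1/((-11 - 9 + 30)**2 - 7072) = 1/(10**2 - 7072) = 1/(100 - 7072) = 1/(-6972) = -1/6972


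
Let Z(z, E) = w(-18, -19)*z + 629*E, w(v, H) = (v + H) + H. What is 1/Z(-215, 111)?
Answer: 1/81859 ≈ 1.2216e-5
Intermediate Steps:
w(v, H) = v + 2*H (w(v, H) = (H + v) + H = v + 2*H)
Z(z, E) = -56*z + 629*E (Z(z, E) = (-18 + 2*(-19))*z + 629*E = (-18 - 38)*z + 629*E = -56*z + 629*E)
1/Z(-215, 111) = 1/(-56*(-215) + 629*111) = 1/(12040 + 69819) = 1/81859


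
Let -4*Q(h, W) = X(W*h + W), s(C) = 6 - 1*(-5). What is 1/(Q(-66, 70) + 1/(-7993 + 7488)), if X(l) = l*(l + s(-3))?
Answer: -1010/5214743627 ≈ -1.9368e-7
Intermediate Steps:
s(C) = 11 (s(C) = 6 + 5 = 11)
X(l) = l*(11 + l) (X(l) = l*(l + 11) = l*(11 + l))
Q(h, W) = -(W + W*h)*(11 + W + W*h)/4 (Q(h, W) = -(W*h + W)*(11 + (W*h + W))/4 = -(W + W*h)*(11 + (W + W*h))/4 = -(W + W*h)*(11 + W + W*h)/4)
1/(Q(-66, 70) + 1/(-7993 + 7488)) = 1/(-1/4*70*(1 - 66)*(11 + 70*(1 - 66)) + 1/(-7993 + 7488)) = 1/(-1/4*70*(-65)*(11 + 70*(-65)) + 1/(-505)) = 1/(-1/4*70*(-65)*(11 - 4550) - 1/505) = 1/(-1/4*70*(-65)*(-4539) - 1/505) = 1/(-10326225/2 - 1/505) = 1/(-5214743627/1010) = -1010/5214743627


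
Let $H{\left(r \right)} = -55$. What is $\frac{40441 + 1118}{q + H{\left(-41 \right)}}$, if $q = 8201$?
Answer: $\frac{41559}{8146} \approx 5.1018$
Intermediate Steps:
$\frac{40441 + 1118}{q + H{\left(-41 \right)}} = \frac{40441 + 1118}{8201 - 55} = \frac{41559}{8146}$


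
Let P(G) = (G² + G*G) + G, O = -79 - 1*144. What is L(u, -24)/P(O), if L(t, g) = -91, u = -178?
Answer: -91/99235 ≈ -0.00091702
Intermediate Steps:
O = -223 (O = -79 - 144 = -223)
P(G) = G + 2*G² (P(G) = (G² + G²) + G = 2*G² + G = G + 2*G²)
L(u, -24)/P(O) = -91*(-1/(223*(1 + 2*(-223)))) = -91*(-1/(223*(1 - 446))) = -91/((-223*(-445))) = -91/99235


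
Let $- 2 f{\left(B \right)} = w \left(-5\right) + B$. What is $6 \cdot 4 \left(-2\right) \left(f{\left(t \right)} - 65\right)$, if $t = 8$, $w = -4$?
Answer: $3792$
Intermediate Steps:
$f{\left(B \right)} = -10 - \frac{B}{2}$ ($f{\left(B \right)} = - \frac{\left(-4\right) \left(-5\right) + B}{2} = - \frac{20 + B}{2} = -10 - \frac{B}{2}$)
$6 \cdot 4 \left(-2\right) \left(f{\left(t \right)} - 65\right) = 6 \cdot 4 \left(-2\right) \left(\left(-10 - 4\right) - 65\right) = 24 \left(-2\right) \left(\left(-10 - 4\right) - 65\right) = - 48 \left(-14 - 65\right) = \left(-48\right) \left(-79\right) = 3792$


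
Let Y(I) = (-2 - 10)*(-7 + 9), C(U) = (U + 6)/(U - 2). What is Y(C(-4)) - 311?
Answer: -335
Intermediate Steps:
C(U) = (6 + U)/(-2 + U)
Y(I) = -24 (Y(I) = -12*2 = -24)
Y(C(-4)) - 311 = -24 - 311 = -335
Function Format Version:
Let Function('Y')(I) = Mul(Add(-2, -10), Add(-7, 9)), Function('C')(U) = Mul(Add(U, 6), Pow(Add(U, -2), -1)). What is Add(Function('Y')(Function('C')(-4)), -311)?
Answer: -335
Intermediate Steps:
Function('C')(U) = Mul(Pow(Add(-2, U), -1), Add(6, U)) (Function('C')(U) = Mul(Add(6, U), Pow(Add(-2, U), -1)) = Mul(Pow(Add(-2, U), -1), Add(6, U)))
Function('Y')(I) = -24 (Function('Y')(I) = Mul(-12, 2) = -24)
Add(Function('Y')(Function('C')(-4)), -311) = Add(-24, -311) = -335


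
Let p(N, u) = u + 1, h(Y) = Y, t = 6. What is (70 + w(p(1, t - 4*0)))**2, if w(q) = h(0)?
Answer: 4900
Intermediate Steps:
p(N, u) = 1 + u
w(q) = 0
(70 + w(p(1, t - 4*0)))**2 = (70 + 0)**2 = 70**2 = 4900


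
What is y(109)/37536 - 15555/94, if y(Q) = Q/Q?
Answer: -291936193/1764192 ≈ -165.48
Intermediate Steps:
y(Q) = 1
y(109)/37536 - 15555/94 = 1/37536 - 15555/94 = -291936193/1764192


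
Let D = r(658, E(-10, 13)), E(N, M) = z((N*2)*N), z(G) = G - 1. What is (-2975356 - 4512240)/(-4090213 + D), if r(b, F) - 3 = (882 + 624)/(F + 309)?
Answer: 1901849384/1038912587 ≈ 1.8306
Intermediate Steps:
z(G) = -1 + G
E(N, M) = -1 + 2*N² (E(N, M) = -1 + (N*2)*N = -1 + (2*N)*N = -1 + 2*N²)
r(b, F) = 3 + 1506/(309 + F) (r(b, F) = 3 + (882 + 624)/(F + 309) = 3 + 1506/(309 + F))
D = 1515/254 (D = 3*(811 + (-1 + 2*(-10)²))/(309 + (-1 + 2*(-10)²)) = 3*(811 + (-1 + 2*100))/(309 + (-1 + 2*100)) = 3*(811 + (-1 + 200))/(309 + (-1 + 200)) = 3*(811 + 199)/(309 + 199) = 3*1010/508 = 3*(1/508)*1010 = 1515/254 ≈ 5.9646)
(-2975356 - 4512240)/(-4090213 + D) = (-2975356 - 4512240)/(-4090213 + 1515/254) = -7487596/(-1038912587/254) = -7487596*(-254/1038912587) = 1901849384/1038912587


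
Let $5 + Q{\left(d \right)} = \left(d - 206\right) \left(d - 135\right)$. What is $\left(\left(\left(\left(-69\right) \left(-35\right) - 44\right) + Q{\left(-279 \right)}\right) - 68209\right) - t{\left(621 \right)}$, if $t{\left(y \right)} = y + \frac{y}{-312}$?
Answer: $\frac{13970111}{104} \approx 1.3433 \cdot 10^{5}$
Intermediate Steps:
$Q{\left(d \right)} = -5 + \left(-206 + d\right) \left(-135 + d\right)$ ($Q{\left(d \right)} = -5 + \left(d - 206\right) \left(d - 135\right) = -5 + \left(-206 + d\right) \left(-135 + d\right)$)
$t{\left(y \right)} = \frac{311 y}{312}$ ($t{\left(y \right)} = y + y \left(- \frac{1}{312}\right) = y - \frac{y}{312} = \frac{311 y}{312}$)
$\left(\left(\left(\left(-69\right) \left(-35\right) - 44\right) + Q{\left(-279 \right)}\right) - 68209\right) - t{\left(621 \right)} = \left(\left(\left(\left(-69\right) \left(-35\right) - 44\right) + \left(27805 + \left(-279\right)^{2} - -95139\right)\right) - 68209\right) - \frac{311}{312} \cdot 621 = \left(\left(\left(2415 - 44\right) + \left(27805 + 77841 + 95139\right)\right) - 68209\right) - \frac{64377}{104} = \left(\left(2371 + 200785\right) - 68209\right) - \frac{64377}{104} = \left(203156 - 68209\right) - \frac{64377}{104} = 134947 - \frac{64377}{104} = \frac{13970111}{104}$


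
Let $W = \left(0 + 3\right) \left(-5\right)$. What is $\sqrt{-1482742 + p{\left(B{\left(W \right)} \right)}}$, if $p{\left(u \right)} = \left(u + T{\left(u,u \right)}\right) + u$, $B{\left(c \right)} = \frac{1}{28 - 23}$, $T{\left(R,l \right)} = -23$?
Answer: $\frac{i \sqrt{37069115}}{5} \approx 1217.7 i$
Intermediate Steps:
$W = -15$ ($W = 3 \left(-5\right) = -15$)
$B{\left(c \right)} = \frac{1}{5}$
$p{\left(u \right)} = -23 + 2 u$ ($p{\left(u \right)} = \left(u - 23\right) + u = \left(-23 + u\right) + u = -23 + 2 u$)
$\sqrt{-1482742 + p{\left(B{\left(W \right)} \right)}} = \sqrt{-1482742 + \left(-23 + 2 \cdot \frac{1}{5}\right)} = \sqrt{-1482742 + \left(-23 + \frac{2}{5}\right)} = \sqrt{-1482742 - \frac{113}{5}} = \sqrt{- \frac{7413823}{5}} = \frac{i \sqrt{37069115}}{5}$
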